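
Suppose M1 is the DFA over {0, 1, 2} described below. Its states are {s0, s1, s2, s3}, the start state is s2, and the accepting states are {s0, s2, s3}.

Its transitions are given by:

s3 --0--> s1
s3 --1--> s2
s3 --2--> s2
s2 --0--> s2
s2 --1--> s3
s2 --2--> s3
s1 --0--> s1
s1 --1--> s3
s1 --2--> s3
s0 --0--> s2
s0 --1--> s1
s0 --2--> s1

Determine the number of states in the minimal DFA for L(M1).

States {s0} cannot be reached from the start state, so discard them.
P0 = {s2,s3} | {s1}.
Split {s2,s3} by δ(·,0) → {s2} and {s3}.
Stable partition: {s2} | {s1} | {s3} — 3 equivalence classes.

3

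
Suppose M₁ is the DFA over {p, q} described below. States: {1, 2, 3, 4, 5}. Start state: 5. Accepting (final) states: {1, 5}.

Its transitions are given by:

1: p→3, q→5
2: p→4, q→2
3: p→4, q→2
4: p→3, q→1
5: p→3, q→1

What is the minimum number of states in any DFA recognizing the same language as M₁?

P0 = {1,5} | {2,3,4}.
Split {2,3,4} by δ(·,q) → {2,3} and {4}.
The partition is now stable with 3 blocks: {1,5} | {2,3} | {4}.

3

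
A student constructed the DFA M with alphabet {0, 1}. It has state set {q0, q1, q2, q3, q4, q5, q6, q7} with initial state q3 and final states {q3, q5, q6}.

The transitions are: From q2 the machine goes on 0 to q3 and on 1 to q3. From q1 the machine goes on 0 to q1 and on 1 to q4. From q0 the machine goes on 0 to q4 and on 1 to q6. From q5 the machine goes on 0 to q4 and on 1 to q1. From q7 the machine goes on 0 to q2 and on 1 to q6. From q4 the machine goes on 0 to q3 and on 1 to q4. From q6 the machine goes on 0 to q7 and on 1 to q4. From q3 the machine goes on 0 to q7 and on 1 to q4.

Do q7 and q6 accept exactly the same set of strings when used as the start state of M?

No

Reachable states from the start: {q2,q3,q4,q6,q7}. Unreachable: {q0,q1,q5} — drop them.
Start with accepting vs non-accepting: {q3,q6} | {q2,q4,q7}.
Split {q2,q4,q7} by δ(·,0) → {q2,q4} and {q7}.
Refine {q2,q4} on symbol 1: members go to different blocks, giving {q2} and {q4}.
The partition is now stable with 4 blocks: {q3,q6} | {q2} | {q7} | {q4}.
q7 and q6 end up in different blocks, so they are distinguishable. For instance, the string 'ε' is accepted from only q6.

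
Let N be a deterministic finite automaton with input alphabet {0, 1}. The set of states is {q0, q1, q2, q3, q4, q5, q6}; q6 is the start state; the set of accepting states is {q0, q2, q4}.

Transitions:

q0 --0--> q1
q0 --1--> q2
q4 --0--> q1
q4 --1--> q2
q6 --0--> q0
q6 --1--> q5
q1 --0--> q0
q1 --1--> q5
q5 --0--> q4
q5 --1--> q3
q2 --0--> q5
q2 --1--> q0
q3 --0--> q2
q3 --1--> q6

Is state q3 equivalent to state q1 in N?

All states are reachable from the start state.
Start with accepting vs non-accepting: {q0,q2,q4} | {q1,q3,q5,q6}.
No further refinement is possible. Final partition (2 blocks): {q0,q2,q4} | {q1,q3,q5,q6}.
q3 and q1 lie in the same block of the stable partition, so they are equivalent — no string distinguishes them.

Yes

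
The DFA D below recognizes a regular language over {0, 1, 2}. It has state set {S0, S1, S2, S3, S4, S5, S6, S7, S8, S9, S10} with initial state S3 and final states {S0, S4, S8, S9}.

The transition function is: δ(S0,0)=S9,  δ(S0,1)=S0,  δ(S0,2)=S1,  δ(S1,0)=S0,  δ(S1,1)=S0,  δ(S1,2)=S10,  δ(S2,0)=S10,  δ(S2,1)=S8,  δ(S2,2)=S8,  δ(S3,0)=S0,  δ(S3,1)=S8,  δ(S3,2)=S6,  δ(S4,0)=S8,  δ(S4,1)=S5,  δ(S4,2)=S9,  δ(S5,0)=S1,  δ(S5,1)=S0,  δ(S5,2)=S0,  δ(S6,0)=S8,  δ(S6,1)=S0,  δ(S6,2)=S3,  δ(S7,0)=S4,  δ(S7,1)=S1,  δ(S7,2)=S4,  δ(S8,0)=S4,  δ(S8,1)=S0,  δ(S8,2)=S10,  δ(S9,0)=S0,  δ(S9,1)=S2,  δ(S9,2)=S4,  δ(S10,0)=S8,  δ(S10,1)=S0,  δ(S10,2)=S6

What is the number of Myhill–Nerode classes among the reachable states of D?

4

States {S7} cannot be reached from the start state, so discard them.
P0 = {S0,S4,S8,S9} | {S1,S2,S3,S5,S6,S10}.
Split {S0,S4,S8,S9} by δ(·,1) → {S0,S8} and {S4,S9}.
Refine {S1,S2,S3,S5,S6,S10} on symbol 0: members go to different blocks, giving {S1,S3,S6,S10} and {S2,S5}.
Stable partition: {S0,S8} | {S1,S3,S6,S10} | {S4,S9} | {S2,S5} — 4 equivalence classes.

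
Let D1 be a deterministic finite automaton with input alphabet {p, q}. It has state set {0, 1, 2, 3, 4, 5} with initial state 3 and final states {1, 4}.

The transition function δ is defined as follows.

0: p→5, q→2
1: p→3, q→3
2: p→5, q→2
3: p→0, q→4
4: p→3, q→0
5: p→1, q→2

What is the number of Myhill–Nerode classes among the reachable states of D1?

All states are reachable from the start state.
P0 = {1,4} | {0,2,3,5}.
Split {0,2,3,5} by δ(·,p) → {0,2,3} and {5}.
Split {0,2,3} by δ(·,p) → {0,2} and {3}.
Split {1,4} by δ(·,q) → {1} and {4}.
Stable partition: {1} | {0,2} | {5} | {3} | {4} — 5 equivalence classes.

5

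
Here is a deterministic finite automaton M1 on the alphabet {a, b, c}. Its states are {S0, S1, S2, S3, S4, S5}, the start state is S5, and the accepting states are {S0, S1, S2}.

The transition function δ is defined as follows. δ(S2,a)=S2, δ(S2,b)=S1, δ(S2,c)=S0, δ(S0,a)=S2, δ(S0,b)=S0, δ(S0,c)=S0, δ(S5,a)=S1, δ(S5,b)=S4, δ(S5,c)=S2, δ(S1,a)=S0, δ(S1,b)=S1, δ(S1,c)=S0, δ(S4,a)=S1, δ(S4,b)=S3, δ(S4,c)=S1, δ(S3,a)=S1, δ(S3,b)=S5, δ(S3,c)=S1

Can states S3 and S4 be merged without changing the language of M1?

All states are reachable from the start state.
Start with accepting vs non-accepting: {S0,S1,S2} | {S3,S4,S5}.
The partition is now stable with 2 blocks: {S0,S1,S2} | {S3,S4,S5}.
S3 and S4 lie in the same block of the stable partition, so they are equivalent — no string distinguishes them.

Yes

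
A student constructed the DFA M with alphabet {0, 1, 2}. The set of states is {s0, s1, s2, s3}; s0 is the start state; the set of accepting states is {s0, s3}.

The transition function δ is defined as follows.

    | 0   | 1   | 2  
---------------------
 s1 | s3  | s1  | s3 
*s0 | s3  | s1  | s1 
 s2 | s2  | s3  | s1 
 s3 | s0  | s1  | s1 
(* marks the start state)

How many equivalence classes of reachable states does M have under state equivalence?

Reachable states from the start: {s0,s1,s3}. Unreachable: {s2} — drop them.
Initial partition by acceptance: {s0,s3} | {s1}.
No further refinement is possible. Final partition (2 blocks): {s0,s3} | {s1}.

2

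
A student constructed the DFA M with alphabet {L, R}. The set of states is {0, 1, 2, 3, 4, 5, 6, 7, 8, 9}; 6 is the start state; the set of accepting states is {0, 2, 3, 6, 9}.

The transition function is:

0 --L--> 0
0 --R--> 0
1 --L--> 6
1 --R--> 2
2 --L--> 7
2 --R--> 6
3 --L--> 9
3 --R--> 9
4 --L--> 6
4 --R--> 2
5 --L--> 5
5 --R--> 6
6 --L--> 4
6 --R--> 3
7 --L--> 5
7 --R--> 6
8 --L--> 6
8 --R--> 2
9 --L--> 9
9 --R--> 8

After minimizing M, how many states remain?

6

Reachable states from the start: {2,3,4,5,6,7,8,9}. Unreachable: {0,1} — drop them.
Start with accepting vs non-accepting: {2,3,6,9} | {4,5,7,8}.
On input L, block {2,3,6,9} splits into {2,6} and {3,9}.
Split {2,6} by δ(·,R) → {2} and {6}.
Split {4,5,7,8} by δ(·,L) → {4,8} and {5,7}.
Split {3,9} by δ(·,R) → {3} and {9}.
No further refinement is possible. Final partition (6 blocks): {2} | {4,8} | {3} | {6} | {5,7} | {9}.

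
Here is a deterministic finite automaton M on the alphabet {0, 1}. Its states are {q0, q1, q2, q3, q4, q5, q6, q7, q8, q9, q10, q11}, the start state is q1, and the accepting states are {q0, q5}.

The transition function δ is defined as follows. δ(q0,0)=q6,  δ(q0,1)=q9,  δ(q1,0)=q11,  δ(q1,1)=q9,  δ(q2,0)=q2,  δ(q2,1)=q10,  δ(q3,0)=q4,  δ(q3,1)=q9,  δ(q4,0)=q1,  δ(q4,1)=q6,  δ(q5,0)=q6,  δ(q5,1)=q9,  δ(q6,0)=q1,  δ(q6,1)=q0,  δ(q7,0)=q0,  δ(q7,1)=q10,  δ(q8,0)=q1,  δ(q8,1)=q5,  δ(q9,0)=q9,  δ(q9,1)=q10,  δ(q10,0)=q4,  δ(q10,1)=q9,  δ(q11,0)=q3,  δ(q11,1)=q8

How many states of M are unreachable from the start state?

2

BFS from q1 reaches {q0, q1, q3, q4, q5, q6, q8, q9, q10, q11}; the 2 state(s) q2, q7 are never visited.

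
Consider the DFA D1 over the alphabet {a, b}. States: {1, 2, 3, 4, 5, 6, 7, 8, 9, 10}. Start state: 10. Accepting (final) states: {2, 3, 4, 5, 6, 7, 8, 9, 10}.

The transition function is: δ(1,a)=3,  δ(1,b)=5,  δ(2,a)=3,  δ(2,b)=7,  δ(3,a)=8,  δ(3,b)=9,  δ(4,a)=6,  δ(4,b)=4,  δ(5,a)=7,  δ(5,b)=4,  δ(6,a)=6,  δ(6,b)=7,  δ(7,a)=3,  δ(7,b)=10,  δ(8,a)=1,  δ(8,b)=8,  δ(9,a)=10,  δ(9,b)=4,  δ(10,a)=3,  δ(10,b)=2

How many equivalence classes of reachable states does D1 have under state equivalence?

7

Every state is reachable, so we keep all 10.
P0 = {2,3,4,5,6,7,8,9,10} | {1}.
Split {2,3,4,5,6,7,8,9,10} by δ(·,a) → {2,3,4,5,6,7,9,10} and {8}.
Split {2,3,4,5,6,7,9,10} by δ(·,a) → {2,4,5,6,7,9,10} and {3}.
On input a, block {2,4,5,6,7,9,10} splits into {4,5,6,9} and {2,7,10}.
Split {4,5,6,9} by δ(·,a) → {4,6} and {5,9}.
Refine {4,6} on symbol b: members go to different blocks, giving {4} and {6}.
The partition is now stable with 7 blocks: {4} | {1} | {8} | {3} | {2,7,10} | {5,9} | {6}.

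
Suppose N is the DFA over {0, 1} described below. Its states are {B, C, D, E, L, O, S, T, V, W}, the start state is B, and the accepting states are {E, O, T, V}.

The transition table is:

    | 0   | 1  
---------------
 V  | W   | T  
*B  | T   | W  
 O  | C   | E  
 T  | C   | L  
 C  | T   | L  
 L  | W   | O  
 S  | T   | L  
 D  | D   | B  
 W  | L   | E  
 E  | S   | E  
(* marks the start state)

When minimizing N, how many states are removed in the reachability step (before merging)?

No path from B leads to D, V; the other 8 states are all reachable.

2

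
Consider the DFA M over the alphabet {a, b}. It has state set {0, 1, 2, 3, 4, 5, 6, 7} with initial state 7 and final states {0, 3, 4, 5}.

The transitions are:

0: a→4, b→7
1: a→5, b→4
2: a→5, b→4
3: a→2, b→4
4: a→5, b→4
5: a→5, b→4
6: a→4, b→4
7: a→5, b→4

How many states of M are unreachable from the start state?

5

No path from 7 leads to 0, 1, 2, 3, 6; the other 3 states are all reachable.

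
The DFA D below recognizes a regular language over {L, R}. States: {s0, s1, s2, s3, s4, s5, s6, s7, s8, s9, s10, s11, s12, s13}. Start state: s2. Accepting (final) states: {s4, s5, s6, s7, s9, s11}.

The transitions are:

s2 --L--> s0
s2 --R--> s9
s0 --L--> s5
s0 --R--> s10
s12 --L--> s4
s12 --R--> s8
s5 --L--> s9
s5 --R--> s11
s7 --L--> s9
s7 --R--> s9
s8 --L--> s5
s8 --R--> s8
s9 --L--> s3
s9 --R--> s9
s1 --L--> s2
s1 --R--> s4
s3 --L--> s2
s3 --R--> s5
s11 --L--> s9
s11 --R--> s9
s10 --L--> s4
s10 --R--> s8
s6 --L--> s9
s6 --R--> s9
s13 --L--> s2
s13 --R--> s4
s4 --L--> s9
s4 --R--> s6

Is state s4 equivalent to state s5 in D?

Reachable states from the start: {s0,s2,s3,s4,s5,s6,s8,s9,s10,s11}. Unreachable: {s1,s7,s12,s13} — drop them.
P0 = {s4,s5,s6,s9,s11} | {s0,s2,s3,s8,s10}.
Refine {s4,s5,s6,s9,s11} on symbol L: members go to different blocks, giving {s4,s5,s6,s11} and {s9}.
Refine {s4,s5,s6,s11} on symbol R: members go to different blocks, giving {s4,s5} and {s6,s11}.
On input L, block {s0,s2,s3,s8,s10} splits into {s0,s8,s10} and {s2,s3}.
Split {s2,s3} by δ(·,L) → {s2} and {s3}.
The partition is now stable with 6 blocks: {s4,s5} | {s0,s8,s10} | {s9} | {s6,s11} | {s2} | {s3}.
s4 and s5 lie in the same block of the stable partition, so they are equivalent — no string distinguishes them.

Yes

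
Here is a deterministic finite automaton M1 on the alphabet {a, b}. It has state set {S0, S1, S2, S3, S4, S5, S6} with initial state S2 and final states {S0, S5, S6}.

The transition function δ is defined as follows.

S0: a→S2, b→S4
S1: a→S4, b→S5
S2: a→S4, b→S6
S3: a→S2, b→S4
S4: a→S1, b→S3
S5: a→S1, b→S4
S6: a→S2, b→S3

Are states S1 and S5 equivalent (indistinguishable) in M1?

No

States {S0} cannot be reached from the start state, so discard them.
P0 = {S5,S6} | {S1,S2,S3,S4}.
On input b, block {S1,S2,S3,S4} splits into {S1,S2} and {S3,S4}.
The partition is now stable with 3 blocks: {S5,S6} | {S1,S2} | {S3,S4}.
S1 and S5 end up in different blocks, so they are distinguishable. For instance, the string 'ε' is accepted from only S5.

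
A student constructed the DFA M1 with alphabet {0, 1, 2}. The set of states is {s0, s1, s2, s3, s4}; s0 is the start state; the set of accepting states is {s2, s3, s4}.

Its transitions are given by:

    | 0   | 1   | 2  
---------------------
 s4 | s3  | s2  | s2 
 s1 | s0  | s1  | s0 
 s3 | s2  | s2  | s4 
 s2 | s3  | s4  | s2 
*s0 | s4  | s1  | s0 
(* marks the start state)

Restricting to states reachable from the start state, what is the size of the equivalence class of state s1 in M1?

1

Initial partition by acceptance: {s2,s3,s4} | {s0,s1}.
On input 0, block {s0,s1} splits into {s0} and {s1}.
The partition is now stable with 3 blocks: {s2,s3,s4} | {s0} | {s1}.
The equivalence class containing s1 is {s1}, of size 1.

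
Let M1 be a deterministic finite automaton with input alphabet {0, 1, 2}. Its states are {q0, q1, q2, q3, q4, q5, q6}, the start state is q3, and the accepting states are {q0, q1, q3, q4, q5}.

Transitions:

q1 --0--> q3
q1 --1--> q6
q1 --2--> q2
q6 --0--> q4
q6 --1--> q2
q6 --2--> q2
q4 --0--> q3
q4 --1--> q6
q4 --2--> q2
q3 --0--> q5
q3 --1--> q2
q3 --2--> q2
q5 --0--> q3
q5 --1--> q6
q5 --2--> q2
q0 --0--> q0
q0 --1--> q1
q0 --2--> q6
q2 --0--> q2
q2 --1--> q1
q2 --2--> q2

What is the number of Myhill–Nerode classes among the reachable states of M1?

4

States {q0} cannot be reached from the start state, so discard them.
Initial partition by acceptance: {q1,q3,q4,q5} | {q2,q6}.
Refine {q2,q6} on symbol 0: members go to different blocks, giving {q2} and {q6}.
Refine {q1,q3,q4,q5} on symbol 1: members go to different blocks, giving {q1,q4,q5} and {q3}.
The partition is now stable with 4 blocks: {q1,q4,q5} | {q2} | {q6} | {q3}.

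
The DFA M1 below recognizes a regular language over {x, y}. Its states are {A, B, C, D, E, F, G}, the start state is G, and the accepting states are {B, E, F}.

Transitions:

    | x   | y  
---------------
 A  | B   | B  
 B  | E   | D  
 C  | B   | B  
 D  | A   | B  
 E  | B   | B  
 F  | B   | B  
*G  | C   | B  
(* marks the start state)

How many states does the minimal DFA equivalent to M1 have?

Reachable states from the start: {A,B,C,D,E,G}. Unreachable: {F} — drop them.
P0 = {B,E} | {A,C,D,G}.
Refine {B,E} on symbol y: members go to different blocks, giving {B} and {E}.
On input x, block {A,C,D,G} splits into {A,C} and {D,G}.
Stable partition: {B} | {A,C} | {E} | {D,G} — 4 equivalence classes.

4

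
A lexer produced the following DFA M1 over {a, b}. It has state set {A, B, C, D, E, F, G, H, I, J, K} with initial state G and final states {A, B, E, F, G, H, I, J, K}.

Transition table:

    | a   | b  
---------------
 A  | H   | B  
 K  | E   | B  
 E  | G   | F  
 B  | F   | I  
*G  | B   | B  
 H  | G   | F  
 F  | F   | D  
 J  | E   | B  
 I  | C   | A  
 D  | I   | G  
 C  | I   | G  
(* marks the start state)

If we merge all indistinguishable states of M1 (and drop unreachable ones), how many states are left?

First remove the unreachable states {E,J,K}; 8 states remain.
P0 = {A,B,F,G,H,I} | {C,D}.
Refine {A,B,F,G,H,I} on symbol a: members go to different blocks, giving {A,B,F,G,H} and {I}.
Split {A,B,F,G,H} by δ(·,b) → {A,G,H} and {B} and {F}.
Refine {A,G,H} on symbol a: members go to different blocks, giving {A,H} and {G}.
Refine {A,H} on symbol a: members go to different blocks, giving {A} and {H}.
Stable partition: {A} | {C,D} | {I} | {B} | {F} | {G} | {H} — 7 equivalence classes.

7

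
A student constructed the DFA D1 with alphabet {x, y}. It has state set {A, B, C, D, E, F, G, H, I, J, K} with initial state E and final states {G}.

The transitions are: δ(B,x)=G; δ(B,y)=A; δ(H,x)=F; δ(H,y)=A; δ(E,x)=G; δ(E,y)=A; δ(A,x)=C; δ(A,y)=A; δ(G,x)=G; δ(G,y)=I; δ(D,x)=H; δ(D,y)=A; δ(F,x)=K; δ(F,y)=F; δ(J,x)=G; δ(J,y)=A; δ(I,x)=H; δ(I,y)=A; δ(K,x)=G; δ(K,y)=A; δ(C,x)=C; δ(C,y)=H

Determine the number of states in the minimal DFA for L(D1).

First remove the unreachable states {B,D,J}; 8 states remain.
P0 = {G} | {A,C,E,F,H,I,K}.
On input x, block {A,C,E,F,H,I,K} splits into {A,C,F,H,I} and {E,K}.
Split {A,C,F,H,I} by δ(·,x) → {A,C,H,I} and {F}.
Refine {A,C,H,I} on symbol x: members go to different blocks, giving {A,C,I} and {H}.
Refine {A,C,I} on symbol x: members go to different blocks, giving {A,C} and {I}.
Refine {A,C} on symbol y: members go to different blocks, giving {A} and {C}.
Stable partition: {G} | {A} | {E,K} | {F} | {H} | {I} | {C} — 7 equivalence classes.

7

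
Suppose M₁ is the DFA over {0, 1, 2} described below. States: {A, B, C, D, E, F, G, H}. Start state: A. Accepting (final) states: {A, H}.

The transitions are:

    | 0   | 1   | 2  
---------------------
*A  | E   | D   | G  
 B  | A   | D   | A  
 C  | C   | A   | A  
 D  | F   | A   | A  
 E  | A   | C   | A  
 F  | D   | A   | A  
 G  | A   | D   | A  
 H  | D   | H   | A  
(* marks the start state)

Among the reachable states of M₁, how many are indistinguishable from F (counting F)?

3

States {B,H} cannot be reached from the start state, so discard them.
P0 = {A} | {C,D,E,F,G}.
Refine {C,D,E,F,G} on symbol 0: members go to different blocks, giving {C,D,F} and {E,G}.
The partition is now stable with 3 blocks: {A} | {C,D,F} | {E,G}.
The equivalence class containing F is {C,D,F}, of size 3.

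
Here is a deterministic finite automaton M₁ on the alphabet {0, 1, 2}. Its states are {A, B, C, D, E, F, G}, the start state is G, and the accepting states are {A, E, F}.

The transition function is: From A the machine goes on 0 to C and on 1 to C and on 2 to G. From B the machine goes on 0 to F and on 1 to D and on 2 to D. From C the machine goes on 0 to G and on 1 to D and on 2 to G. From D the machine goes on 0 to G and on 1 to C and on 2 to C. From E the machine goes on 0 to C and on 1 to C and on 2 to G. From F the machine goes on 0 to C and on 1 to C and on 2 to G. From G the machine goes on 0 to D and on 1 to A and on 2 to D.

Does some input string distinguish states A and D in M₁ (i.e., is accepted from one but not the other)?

Reachable states from the start: {A,C,D,G}. Unreachable: {B,E,F} — drop them.
Initial partition by acceptance: {A} | {C,D,G}.
On input 1, block {C,D,G} splits into {C,D} and {G}.
On input 2, block {C,D} splits into {C} and {D}.
The partition is now stable with 4 blocks: {A} | {C} | {G} | {D}.
A and D end up in different blocks, so they are distinguishable. For instance, the string 'ε' is accepted from only A.

Yes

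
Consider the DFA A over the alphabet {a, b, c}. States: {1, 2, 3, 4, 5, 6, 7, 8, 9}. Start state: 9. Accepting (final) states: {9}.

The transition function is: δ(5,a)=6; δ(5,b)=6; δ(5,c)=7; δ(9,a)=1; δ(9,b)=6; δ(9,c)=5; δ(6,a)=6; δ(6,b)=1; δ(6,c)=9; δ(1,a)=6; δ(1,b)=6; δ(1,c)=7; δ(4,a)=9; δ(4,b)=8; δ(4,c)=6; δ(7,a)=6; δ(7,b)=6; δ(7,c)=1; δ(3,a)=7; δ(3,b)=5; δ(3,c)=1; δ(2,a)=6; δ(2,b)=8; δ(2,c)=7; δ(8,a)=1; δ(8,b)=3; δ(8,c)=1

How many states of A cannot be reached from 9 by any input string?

BFS from 9 reaches {1, 5, 6, 7, 9}; the 4 state(s) 2, 3, 4, 8 are never visited.

4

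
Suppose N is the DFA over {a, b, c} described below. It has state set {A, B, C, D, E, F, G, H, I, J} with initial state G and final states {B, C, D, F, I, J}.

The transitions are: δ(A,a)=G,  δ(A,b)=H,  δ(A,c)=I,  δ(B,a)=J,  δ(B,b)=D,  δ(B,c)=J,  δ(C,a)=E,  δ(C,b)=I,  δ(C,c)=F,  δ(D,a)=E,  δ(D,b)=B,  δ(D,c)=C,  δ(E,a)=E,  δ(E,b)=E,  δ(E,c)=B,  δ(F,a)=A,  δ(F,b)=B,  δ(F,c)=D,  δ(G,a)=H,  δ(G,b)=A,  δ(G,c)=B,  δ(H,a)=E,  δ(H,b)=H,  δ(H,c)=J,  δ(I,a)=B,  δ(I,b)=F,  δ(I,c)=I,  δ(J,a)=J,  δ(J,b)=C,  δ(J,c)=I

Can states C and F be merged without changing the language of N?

Yes

All states are reachable from the start state.
Start with accepting vs non-accepting: {B,C,D,F,I,J} | {A,E,G,H}.
Refine {B,C,D,F,I,J} on symbol a: members go to different blocks, giving {B,I,J} and {C,D,F}.
Stable partition: {B,I,J} | {A,E,G,H} | {C,D,F} — 3 equivalence classes.
C and F lie in the same block of the stable partition, so they are equivalent — no string distinguishes them.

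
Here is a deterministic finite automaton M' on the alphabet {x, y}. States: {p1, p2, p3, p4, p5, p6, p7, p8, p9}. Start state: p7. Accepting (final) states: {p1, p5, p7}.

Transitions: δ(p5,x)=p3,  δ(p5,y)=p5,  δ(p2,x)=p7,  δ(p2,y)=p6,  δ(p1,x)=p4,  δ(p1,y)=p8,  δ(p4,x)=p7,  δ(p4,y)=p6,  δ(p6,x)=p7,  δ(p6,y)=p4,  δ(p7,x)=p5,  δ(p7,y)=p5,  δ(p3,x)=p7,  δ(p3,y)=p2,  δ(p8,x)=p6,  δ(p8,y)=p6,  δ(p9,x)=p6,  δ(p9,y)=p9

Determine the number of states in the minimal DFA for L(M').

Reachable states from the start: {p2,p3,p4,p5,p6,p7}. Unreachable: {p1,p8,p9} — drop them.
Initial partition by acceptance: {p5,p7} | {p2,p3,p4,p6}.
On input x, block {p5,p7} splits into {p5} and {p7}.
Stable partition: {p5} | {p2,p3,p4,p6} | {p7} — 3 equivalence classes.

3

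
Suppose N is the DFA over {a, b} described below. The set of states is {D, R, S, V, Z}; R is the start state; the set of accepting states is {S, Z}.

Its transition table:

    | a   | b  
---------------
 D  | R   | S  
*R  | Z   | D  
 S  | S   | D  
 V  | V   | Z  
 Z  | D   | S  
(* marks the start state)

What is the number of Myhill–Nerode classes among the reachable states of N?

4

First remove the unreachable states {V}; 4 states remain.
Start with accepting vs non-accepting: {S,Z} | {D,R}.
Split {S,Z} by δ(·,a) → {Z} and {S}.
Refine {D,R} on symbol a: members go to different blocks, giving {D} and {R}.
No further refinement is possible. Final partition (4 blocks): {Z} | {D} | {S} | {R}.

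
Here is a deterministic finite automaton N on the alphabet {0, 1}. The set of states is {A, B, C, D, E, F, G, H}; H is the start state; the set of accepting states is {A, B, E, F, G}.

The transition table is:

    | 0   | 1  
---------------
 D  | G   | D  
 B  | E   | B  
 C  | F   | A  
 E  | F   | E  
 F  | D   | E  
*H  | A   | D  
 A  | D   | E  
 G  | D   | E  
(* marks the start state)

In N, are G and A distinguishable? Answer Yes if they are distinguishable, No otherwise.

Reachable states from the start: {A,D,E,F,G,H}. Unreachable: {B,C} — drop them.
Start with accepting vs non-accepting: {A,E,F,G} | {D,H}.
Split {A,E,F,G} by δ(·,0) → {A,F,G} and {E}.
The partition is now stable with 3 blocks: {A,F,G} | {D,H} | {E}.
G and A lie in the same block of the stable partition, so they are equivalent — no string distinguishes them.

No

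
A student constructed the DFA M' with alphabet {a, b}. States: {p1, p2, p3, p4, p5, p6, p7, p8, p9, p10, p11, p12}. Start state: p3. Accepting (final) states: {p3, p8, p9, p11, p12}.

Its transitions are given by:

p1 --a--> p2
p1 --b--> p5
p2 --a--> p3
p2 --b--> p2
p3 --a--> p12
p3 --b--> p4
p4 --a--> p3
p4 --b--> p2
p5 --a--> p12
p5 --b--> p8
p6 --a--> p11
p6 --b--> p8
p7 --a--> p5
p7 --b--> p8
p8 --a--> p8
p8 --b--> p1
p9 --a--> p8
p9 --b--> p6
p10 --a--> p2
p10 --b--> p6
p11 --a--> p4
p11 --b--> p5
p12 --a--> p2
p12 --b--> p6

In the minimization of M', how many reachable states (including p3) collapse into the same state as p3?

1

Reachable states from the start: {p1,p2,p3,p4,p5,p6,p8,p11,p12}. Unreachable: {p7,p9,p10} — drop them.
Start with accepting vs non-accepting: {p3,p8,p11,p12} | {p1,p2,p4,p5,p6}.
Split {p3,p8,p11,p12} by δ(·,a) → {p3,p8} and {p11,p12}.
Refine {p3,p8} on symbol a: members go to different blocks, giving {p3} and {p8}.
Refine {p1,p2,p4,p5,p6} on symbol a: members go to different blocks, giving {p2,p4} and {p5,p6} and {p1}.
No further refinement is possible. Final partition (6 blocks): {p3} | {p2,p4} | {p11,p12} | {p8} | {p5,p6} | {p1}.
The equivalence class containing p3 is {p3}, of size 1.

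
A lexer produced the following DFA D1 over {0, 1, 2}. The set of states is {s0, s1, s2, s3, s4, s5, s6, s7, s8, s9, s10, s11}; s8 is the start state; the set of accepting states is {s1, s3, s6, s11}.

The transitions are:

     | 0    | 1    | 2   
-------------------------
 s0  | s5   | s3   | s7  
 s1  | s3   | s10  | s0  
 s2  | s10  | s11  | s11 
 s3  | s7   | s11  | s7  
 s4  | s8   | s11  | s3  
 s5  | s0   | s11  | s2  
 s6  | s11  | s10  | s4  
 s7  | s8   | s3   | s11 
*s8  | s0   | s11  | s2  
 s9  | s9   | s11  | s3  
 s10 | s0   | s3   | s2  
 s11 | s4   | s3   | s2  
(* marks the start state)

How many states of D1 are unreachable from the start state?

Starting at s8 and following transitions, the reachable set is {s0, s2, s3, s4, s5, s7, s8, s10, s11}. That leaves s1, s6, s9 unreachable — 3 in total.

3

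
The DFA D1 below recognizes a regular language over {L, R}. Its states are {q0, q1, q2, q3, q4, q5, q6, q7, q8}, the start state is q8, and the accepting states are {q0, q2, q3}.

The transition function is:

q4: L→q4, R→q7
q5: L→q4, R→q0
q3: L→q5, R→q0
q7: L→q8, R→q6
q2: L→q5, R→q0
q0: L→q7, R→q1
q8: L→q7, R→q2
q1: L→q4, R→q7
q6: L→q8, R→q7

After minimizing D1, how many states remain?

6

First remove the unreachable states {q3}; 8 states remain.
Start with accepting vs non-accepting: {q0,q2} | {q1,q4,q5,q6,q7,q8}.
Refine {q0,q2} on symbol R: members go to different blocks, giving {q0} and {q2}.
On input R, block {q1,q4,q5,q6,q7,q8} splits into {q1,q4,q6,q7} and {q5} and {q8}.
On input L, block {q1,q4,q6,q7} splits into {q1,q4} and {q6,q7}.
No further refinement is possible. Final partition (6 blocks): {q0} | {q1,q4} | {q2} | {q5} | {q8} | {q6,q7}.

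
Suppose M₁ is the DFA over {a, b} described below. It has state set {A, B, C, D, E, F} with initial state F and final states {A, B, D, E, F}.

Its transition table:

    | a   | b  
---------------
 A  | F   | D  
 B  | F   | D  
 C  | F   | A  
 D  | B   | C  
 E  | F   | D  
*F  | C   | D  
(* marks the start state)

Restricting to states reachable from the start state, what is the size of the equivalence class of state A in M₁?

Reachable states from the start: {A,B,C,D,F}. Unreachable: {E} — drop them.
P0 = {A,B,D,F} | {C}.
Split {A,B,D,F} by δ(·,a) → {A,B,D} and {F}.
Split {A,B,D} by δ(·,a) → {A,B} and {D}.
The partition is now stable with 4 blocks: {A,B} | {C} | {F} | {D}.
State A belongs to the block {A,B}, which has 2 states.

2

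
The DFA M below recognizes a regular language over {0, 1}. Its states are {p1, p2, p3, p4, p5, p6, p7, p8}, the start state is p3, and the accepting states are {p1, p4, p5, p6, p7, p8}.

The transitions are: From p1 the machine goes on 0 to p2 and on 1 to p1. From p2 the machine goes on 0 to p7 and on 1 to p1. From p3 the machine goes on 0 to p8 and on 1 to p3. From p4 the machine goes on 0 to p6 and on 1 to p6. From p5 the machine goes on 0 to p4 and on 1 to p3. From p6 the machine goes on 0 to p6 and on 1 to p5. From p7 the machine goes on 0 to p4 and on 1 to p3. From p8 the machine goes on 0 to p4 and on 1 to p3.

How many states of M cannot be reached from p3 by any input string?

3

BFS from p3 reaches {p3, p4, p5, p6, p8}; the 3 state(s) p1, p2, p7 are never visited.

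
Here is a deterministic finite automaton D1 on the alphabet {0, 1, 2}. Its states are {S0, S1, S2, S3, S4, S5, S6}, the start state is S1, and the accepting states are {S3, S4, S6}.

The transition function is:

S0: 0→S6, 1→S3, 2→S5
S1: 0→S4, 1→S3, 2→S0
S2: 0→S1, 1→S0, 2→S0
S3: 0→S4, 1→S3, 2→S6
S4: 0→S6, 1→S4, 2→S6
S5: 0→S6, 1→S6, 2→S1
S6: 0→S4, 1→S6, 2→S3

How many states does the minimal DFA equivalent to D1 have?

2

States {S2} cannot be reached from the start state, so discard them.
P0 = {S3,S4,S6} | {S0,S1,S5}.
The partition is now stable with 2 blocks: {S3,S4,S6} | {S0,S1,S5}.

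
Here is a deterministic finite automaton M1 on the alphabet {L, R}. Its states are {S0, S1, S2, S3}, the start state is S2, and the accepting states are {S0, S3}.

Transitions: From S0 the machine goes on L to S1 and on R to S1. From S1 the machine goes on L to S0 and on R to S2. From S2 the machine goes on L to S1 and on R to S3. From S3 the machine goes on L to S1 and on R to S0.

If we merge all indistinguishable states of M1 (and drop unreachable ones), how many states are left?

4

Every state is reachable, so we keep all 4.
Initial partition by acceptance: {S0,S3} | {S1,S2}.
Refine {S0,S3} on symbol R: members go to different blocks, giving {S0} and {S3}.
On input L, block {S1,S2} splits into {S1} and {S2}.
No further refinement is possible. Final partition (4 blocks): {S0} | {S1} | {S3} | {S2}.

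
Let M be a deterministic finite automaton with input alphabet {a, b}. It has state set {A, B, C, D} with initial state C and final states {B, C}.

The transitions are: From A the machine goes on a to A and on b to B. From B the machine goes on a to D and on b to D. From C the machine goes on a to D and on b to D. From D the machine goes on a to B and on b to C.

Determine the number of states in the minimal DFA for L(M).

States {A} cannot be reached from the start state, so discard them.
Initial partition by acceptance: {B,C} | {D}.
The partition is now stable with 2 blocks: {B,C} | {D}.

2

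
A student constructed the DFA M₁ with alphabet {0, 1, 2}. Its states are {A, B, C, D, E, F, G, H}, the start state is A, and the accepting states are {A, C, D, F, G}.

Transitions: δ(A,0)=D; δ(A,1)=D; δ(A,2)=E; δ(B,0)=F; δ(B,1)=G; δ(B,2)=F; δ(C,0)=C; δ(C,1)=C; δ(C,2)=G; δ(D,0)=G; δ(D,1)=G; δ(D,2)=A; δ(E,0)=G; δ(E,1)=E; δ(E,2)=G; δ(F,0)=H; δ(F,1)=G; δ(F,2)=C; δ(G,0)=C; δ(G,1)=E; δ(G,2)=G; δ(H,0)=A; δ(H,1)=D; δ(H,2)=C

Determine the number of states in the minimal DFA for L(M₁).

First remove the unreachable states {B,F,H}; 5 states remain.
Initial partition by acceptance: {A,C,D,G} | {E}.
On input 1, block {A,C,D,G} splits into {A,C,D} and {G}.
Refine {A,C,D} on symbol 0: members go to different blocks, giving {A,C} and {D}.
Split {A,C} by δ(·,0) → {A} and {C}.
The partition is now stable with 5 blocks: {A} | {E} | {G} | {D} | {C}.

5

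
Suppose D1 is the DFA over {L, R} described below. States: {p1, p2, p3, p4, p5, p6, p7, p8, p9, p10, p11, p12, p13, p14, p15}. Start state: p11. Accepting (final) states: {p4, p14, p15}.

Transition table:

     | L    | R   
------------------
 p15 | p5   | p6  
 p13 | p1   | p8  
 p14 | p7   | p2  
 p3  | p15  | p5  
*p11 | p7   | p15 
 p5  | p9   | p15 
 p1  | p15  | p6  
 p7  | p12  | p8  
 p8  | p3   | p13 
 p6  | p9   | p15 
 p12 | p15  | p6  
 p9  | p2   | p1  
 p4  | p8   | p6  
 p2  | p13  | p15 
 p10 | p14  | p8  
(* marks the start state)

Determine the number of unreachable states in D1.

3

BFS from p11 reaches {p1, p2, p3, p5, p6, p7, p8, p9, p11, p12, p13, p15}; the 3 state(s) p4, p10, p14 are never visited.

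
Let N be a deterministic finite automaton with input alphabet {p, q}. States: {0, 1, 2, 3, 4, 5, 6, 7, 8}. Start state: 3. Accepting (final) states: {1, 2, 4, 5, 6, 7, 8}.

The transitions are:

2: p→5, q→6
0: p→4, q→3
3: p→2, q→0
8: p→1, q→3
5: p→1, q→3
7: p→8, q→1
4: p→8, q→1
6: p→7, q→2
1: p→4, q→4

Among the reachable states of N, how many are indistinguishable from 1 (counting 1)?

2

Initial partition by acceptance: {1,2,4,5,6,7,8} | {0,3}.
Refine {1,2,4,5,6,7,8} on symbol q: members go to different blocks, giving {1,2,4,6,7} and {5,8}.
Refine {1,2,4,6,7} on symbol p: members go to different blocks, giving {2,4,7} and {1,6}.
No further refinement is possible. Final partition (4 blocks): {2,4,7} | {0,3} | {5,8} | {1,6}.
The equivalence class containing 1 is {1,6}, of size 2.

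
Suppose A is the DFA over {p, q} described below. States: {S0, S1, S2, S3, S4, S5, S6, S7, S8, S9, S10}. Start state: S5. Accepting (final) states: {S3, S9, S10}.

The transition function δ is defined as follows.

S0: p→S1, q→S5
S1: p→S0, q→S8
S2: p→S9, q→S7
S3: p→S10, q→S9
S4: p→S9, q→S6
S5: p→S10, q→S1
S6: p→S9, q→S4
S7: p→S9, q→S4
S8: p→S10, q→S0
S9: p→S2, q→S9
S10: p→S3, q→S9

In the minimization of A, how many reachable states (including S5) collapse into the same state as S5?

Initial partition by acceptance: {S3,S9,S10} | {S0,S1,S2,S4,S5,S6,S7,S8}.
Split {S3,S9,S10} by δ(·,p) → {S3,S10} and {S9}.
Split {S0,S1,S2,S4,S5,S6,S7,S8} by δ(·,p) → {S2,S4,S6,S7} and {S0,S1} and {S5,S8}.
No further refinement is possible. Final partition (5 blocks): {S3,S10} | {S2,S4,S6,S7} | {S9} | {S0,S1} | {S5,S8}.
The equivalence class containing S5 is {S5,S8}, of size 2.

2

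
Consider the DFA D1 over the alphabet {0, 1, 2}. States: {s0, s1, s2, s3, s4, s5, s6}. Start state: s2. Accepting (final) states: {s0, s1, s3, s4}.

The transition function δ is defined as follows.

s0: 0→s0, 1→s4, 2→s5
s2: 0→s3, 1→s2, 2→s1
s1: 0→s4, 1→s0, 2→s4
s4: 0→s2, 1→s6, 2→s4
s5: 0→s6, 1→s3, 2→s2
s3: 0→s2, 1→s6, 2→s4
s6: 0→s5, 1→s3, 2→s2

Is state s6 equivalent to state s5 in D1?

Every state is reachable, so we keep all 7.
P0 = {s0,s1,s3,s4} | {s2,s5,s6}.
Refine {s0,s1,s3,s4} on symbol 0: members go to different blocks, giving {s0,s1} and {s3,s4}.
Split {s0,s1} by δ(·,0) → {s0} and {s1}.
Refine {s2,s5,s6} on symbol 0: members go to different blocks, giving {s5,s6} and {s2}.
The partition is now stable with 5 blocks: {s0} | {s5,s6} | {s3,s4} | {s1} | {s2}.
s6 and s5 lie in the same block of the stable partition, so they are equivalent — no string distinguishes them.

Yes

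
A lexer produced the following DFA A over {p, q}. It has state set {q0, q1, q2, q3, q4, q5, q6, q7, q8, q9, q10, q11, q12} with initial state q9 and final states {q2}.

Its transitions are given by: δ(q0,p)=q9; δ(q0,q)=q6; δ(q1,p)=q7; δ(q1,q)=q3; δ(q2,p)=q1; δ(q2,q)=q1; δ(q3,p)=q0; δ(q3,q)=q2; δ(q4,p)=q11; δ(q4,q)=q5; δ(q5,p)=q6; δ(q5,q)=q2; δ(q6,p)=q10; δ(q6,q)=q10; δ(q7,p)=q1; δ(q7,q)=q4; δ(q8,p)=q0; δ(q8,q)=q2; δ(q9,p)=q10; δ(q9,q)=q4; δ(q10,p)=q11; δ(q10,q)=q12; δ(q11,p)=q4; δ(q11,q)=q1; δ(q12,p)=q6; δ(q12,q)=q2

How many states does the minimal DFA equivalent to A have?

First remove the unreachable states {q8}; 12 states remain.
Start with accepting vs non-accepting: {q2} | {q0,q1,q3,q4,q5,q6,q7,q9,q10,q11,q12}.
Split {q0,q1,q3,q4,q5,q6,q7,q9,q10,q11,q12} by δ(·,q) → {q0,q1,q4,q6,q7,q9,q10,q11} and {q3,q5,q12}.
Split {q0,q1,q4,q6,q7,q9,q10,q11} by δ(·,q) → {q0,q6,q7,q9,q11} and {q1,q4,q10}.
On input p, block {q0,q6,q7,q9,q11} splits into {q6,q7,q9,q11} and {q0}.
Split {q3,q5,q12} by δ(·,p) → {q5,q12} and {q3}.
Split {q1,q4,q10} by δ(·,q) → {q4,q10} and {q1}.
On input p, block {q6,q7,q9,q11} splits into {q6,q9,q11} and {q7}.
On input q, block {q6,q9,q11} splits into {q6,q9} and {q11}.
Stable partition: {q2} | {q6,q9} | {q5,q12} | {q4,q10} | {q0} | {q3} | {q1} | {q7} | {q11} — 9 equivalence classes.

9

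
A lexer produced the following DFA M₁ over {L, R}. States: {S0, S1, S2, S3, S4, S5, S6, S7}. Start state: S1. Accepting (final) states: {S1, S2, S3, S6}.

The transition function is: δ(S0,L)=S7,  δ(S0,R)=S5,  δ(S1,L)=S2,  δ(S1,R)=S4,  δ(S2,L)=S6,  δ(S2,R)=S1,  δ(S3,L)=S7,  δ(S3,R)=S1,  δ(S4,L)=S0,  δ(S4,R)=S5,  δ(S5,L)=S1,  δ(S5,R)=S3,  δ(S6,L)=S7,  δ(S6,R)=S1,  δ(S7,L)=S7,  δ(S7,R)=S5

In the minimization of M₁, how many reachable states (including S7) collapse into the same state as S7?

3

Initial partition by acceptance: {S1,S2,S3,S6} | {S0,S4,S5,S7}.
Refine {S1,S2,S3,S6} on symbol L: members go to different blocks, giving {S1,S2} and {S3,S6}.
Refine {S1,S2} on symbol L: members go to different blocks, giving {S1} and {S2}.
Refine {S0,S4,S5,S7} on symbol L: members go to different blocks, giving {S0,S4,S7} and {S5}.
No further refinement is possible. Final partition (5 blocks): {S1} | {S0,S4,S7} | {S3,S6} | {S2} | {S5}.
State S7 belongs to the block {S0,S4,S7}, which has 3 states.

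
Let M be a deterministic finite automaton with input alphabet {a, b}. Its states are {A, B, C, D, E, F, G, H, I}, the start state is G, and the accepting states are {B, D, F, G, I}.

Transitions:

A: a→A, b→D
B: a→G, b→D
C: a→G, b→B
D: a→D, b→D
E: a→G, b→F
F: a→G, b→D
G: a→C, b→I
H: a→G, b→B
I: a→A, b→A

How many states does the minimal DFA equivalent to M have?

States {E,F,H} cannot be reached from the start state, so discard them.
P0 = {B,D,G,I} | {A,C}.
Split {B,D,G,I} by δ(·,a) → {B,D} and {G,I}.
Refine {B,D} on symbol a: members go to different blocks, giving {B} and {D}.
Split {A,C} by δ(·,a) → {A} and {C}.
Refine {G,I} on symbol a: members go to different blocks, giving {G} and {I}.
No further refinement is possible. Final partition (6 blocks): {B} | {A} | {G} | {D} | {C} | {I}.

6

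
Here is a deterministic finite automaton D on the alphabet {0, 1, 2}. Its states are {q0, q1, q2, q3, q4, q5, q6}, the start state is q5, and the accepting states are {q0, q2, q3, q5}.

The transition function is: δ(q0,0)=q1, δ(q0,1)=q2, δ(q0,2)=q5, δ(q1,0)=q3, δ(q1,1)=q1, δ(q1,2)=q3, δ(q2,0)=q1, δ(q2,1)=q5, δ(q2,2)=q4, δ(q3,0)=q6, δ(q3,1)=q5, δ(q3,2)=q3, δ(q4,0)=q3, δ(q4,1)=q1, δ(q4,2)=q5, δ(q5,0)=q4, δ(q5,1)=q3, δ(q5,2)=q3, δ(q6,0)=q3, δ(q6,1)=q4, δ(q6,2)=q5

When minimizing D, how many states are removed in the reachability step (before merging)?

BFS from q5 reaches {q1, q3, q4, q5, q6}; the 2 state(s) q0, q2 are never visited.

2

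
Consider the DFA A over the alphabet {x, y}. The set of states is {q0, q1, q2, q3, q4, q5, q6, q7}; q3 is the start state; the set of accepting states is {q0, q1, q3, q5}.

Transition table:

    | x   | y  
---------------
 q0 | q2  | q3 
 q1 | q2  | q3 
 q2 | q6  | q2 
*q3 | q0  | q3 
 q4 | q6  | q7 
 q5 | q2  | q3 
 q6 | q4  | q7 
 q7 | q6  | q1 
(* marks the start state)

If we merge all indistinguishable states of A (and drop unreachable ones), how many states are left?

States {q5} cannot be reached from the start state, so discard them.
Start with accepting vs non-accepting: {q0,q1,q3} | {q2,q4,q6,q7}.
Split {q0,q1,q3} by δ(·,x) → {q0,q1} and {q3}.
Split {q2,q4,q6,q7} by δ(·,y) → {q2,q4,q6} and {q7}.
Refine {q2,q4,q6} on symbol y: members go to different blocks, giving {q4,q6} and {q2}.
No further refinement is possible. Final partition (5 blocks): {q0,q1} | {q4,q6} | {q3} | {q7} | {q2}.

5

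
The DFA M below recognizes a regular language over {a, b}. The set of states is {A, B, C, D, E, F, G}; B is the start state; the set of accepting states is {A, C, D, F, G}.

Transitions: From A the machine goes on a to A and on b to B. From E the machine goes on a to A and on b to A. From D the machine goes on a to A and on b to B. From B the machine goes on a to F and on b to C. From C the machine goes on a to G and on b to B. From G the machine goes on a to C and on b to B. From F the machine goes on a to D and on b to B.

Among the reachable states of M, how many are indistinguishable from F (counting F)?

First remove the unreachable states {E}; 6 states remain.
P0 = {A,C,D,F,G} | {B}.
The partition is now stable with 2 blocks: {A,C,D,F,G} | {B}.
State F belongs to the block {A,C,D,F,G}, which has 5 states.

5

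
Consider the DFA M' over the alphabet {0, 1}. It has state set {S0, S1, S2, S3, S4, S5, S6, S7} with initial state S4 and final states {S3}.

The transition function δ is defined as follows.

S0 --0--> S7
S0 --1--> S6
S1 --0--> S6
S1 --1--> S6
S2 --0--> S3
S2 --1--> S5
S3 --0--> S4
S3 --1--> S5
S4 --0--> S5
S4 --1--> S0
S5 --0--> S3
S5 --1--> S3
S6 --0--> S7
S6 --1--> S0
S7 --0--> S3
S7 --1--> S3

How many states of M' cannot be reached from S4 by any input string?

Starting at S4 and following transitions, the reachable set is {S0, S3, S4, S5, S6, S7}. That leaves S1, S2 unreachable — 2 in total.

2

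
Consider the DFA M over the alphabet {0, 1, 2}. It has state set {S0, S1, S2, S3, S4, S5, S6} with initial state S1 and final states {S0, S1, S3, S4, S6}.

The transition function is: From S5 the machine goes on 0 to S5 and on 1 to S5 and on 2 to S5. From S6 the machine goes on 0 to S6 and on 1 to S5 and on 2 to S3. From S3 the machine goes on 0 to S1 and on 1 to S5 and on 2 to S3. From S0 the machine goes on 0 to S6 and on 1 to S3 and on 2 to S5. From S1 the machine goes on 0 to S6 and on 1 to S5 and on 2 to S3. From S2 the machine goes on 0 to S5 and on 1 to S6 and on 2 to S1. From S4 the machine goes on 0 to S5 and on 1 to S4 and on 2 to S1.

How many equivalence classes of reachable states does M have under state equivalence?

First remove the unreachable states {S0,S2,S4}; 4 states remain.
Initial partition by acceptance: {S1,S3,S6} | {S5}.
Stable partition: {S1,S3,S6} | {S5} — 2 equivalence classes.

2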